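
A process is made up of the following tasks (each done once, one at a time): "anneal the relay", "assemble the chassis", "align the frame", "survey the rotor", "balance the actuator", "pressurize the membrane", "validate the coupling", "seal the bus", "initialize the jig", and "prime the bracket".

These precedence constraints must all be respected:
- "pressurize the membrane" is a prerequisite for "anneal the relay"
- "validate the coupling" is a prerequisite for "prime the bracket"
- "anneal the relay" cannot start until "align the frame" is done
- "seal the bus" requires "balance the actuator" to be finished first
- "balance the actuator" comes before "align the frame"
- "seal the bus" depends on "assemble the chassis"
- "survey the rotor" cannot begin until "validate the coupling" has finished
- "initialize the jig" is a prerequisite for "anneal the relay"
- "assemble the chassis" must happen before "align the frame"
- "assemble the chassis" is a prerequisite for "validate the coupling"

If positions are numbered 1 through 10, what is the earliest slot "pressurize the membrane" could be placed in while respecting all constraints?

No constraint forces any other task before "pressurize the membrane", so it can be placed first.

1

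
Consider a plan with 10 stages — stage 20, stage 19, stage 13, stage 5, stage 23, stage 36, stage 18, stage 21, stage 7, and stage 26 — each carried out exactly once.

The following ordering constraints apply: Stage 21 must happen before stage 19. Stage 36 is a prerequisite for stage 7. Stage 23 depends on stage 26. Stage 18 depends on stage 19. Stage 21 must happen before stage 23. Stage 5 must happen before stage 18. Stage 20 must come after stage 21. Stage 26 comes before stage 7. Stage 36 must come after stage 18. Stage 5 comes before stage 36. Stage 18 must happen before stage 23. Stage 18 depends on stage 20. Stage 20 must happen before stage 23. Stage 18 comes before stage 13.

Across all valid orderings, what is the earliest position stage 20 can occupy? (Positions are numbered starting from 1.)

Working backwards through the constraints from stage 20, its only required predecessor is stage 21.
So at minimum 1 stage comes before stage 20, putting stage 20 no earlier than position 2. That position is achievable by scheduling exactly that predecessor first.

2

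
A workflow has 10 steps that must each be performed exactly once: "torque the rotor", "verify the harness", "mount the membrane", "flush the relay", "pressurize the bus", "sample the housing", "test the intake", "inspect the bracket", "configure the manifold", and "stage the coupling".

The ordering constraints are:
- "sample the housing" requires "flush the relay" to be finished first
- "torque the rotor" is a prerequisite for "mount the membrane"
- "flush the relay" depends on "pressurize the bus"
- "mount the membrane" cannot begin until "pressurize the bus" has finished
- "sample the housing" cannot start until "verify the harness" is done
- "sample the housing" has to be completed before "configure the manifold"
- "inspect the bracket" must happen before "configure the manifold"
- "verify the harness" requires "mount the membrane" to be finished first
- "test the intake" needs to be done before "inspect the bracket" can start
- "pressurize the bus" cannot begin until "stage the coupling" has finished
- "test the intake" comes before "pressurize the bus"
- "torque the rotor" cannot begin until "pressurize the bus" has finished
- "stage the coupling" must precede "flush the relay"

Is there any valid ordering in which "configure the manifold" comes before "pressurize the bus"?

The constraints give a chain "pressurize the bus" → "flush the relay" → "sample the housing" → "configure the manifold", which forces "pressurize the bus" before "configure the manifold".
So no valid ordering can have "configure the manifold" before "pressurize the bus".

No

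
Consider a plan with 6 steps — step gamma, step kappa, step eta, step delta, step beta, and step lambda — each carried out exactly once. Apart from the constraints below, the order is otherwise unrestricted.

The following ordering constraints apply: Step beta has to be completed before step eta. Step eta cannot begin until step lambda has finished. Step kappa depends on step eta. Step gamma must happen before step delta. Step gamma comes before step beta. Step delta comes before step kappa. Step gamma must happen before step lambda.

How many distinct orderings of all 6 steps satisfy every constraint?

Only step gamma has no prerequisites, so it must go first.
Counting all ways to extend the partial order to a total order gives 8.

8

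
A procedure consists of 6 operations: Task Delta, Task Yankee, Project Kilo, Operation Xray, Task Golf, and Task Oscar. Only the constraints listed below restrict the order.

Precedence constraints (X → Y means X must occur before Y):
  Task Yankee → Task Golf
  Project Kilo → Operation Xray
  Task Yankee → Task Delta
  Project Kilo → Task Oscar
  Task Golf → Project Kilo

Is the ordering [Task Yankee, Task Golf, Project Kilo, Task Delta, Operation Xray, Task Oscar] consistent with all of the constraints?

Every stated constraint is respected: Project Kilo sits at position 3, ahead of Task Oscar at position 6, and each of the other listed pairs likewise has the predecessor earlier in the sequence.

Yes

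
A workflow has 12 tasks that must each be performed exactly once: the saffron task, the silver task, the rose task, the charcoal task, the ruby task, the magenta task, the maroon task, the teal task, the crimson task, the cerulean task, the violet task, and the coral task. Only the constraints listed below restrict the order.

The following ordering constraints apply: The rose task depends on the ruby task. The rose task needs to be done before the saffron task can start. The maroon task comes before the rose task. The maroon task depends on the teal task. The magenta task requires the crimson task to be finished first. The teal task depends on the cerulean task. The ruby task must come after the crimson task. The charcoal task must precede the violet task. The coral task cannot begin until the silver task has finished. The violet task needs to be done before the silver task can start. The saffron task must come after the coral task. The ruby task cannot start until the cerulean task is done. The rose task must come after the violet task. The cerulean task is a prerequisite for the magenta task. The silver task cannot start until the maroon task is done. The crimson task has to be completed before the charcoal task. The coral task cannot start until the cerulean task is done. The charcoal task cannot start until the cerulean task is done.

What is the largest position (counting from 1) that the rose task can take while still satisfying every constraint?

The only task forced after the rose task (directly or by a chain) is the saffron task.
So at least 1 task follows the rose task, putting the rose task no later than position 11. That position is achievable by scheduling everything else first.

11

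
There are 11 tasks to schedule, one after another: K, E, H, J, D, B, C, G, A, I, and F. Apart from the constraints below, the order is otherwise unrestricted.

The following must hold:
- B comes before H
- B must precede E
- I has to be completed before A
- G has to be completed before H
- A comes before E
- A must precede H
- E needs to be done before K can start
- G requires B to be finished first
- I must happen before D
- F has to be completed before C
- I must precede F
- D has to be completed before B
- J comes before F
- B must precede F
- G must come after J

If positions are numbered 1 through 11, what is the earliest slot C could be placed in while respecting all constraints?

Every task that must precede C has to come before it. Tracing all chains that end at C, those tasks are: J, D, B, I, F — 5 in total.
So at minimum 5 tasks come before C, putting C no earlier than position 6. That position is achievable by scheduling exactly those predecessors first.

6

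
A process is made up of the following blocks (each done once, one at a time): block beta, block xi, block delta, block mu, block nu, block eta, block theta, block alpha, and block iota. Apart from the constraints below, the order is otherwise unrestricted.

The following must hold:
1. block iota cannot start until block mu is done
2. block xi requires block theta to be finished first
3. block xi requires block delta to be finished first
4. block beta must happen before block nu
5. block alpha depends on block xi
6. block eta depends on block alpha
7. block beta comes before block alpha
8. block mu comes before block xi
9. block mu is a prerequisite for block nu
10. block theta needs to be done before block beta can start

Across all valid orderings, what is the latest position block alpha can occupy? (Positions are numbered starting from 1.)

Following the constraints forward from block alpha, its only required successor is block eta.
So at least 1 block follows block alpha, putting block alpha no later than position 8. That position is achievable by scheduling everything else first.

8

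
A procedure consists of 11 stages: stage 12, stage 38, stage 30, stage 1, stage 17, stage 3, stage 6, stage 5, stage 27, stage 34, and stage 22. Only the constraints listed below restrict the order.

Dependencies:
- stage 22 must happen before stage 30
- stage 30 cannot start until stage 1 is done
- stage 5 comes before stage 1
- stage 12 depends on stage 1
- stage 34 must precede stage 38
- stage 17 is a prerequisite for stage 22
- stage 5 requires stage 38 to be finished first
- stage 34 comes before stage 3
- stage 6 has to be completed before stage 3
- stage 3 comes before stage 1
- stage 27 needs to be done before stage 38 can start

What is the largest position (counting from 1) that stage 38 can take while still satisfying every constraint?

Following every chain forward from stage 38, the stages that must come later are stage 12, stage 30, stage 1, stage 5 — 4 of them.
With 4 mandatory successors out of 11 stages total, the latest slot for stage 38 is 11−4 = 7, and it's reachable by doing all non-successors before stage 38.

7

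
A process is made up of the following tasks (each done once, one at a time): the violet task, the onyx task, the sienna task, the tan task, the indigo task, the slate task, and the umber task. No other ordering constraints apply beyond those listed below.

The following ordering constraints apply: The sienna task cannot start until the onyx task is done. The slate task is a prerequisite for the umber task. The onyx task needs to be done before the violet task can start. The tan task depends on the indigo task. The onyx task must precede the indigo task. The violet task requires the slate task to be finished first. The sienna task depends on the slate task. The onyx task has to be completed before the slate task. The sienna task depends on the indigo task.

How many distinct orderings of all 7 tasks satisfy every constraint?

70

Only the onyx task has no prerequisites, so it must go first.
Counting all ways to extend the partial order to a total order gives 70.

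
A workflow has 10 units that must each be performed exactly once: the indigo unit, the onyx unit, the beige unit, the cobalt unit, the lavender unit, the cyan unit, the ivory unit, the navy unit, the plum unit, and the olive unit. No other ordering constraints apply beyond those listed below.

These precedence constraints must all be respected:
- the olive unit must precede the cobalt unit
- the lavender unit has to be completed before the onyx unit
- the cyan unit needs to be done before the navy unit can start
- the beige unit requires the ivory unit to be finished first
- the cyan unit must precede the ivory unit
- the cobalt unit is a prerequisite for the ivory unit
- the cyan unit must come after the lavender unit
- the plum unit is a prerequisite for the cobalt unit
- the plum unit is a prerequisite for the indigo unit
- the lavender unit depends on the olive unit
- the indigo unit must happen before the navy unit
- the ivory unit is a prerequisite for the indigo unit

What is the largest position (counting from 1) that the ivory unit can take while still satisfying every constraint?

7

Following every chain forward from the ivory unit, the units that must come later are the indigo unit, the beige unit, the navy unit — 3 of them.
With 3 mandatory successors out of 10 units total, the latest slot for the ivory unit is 10−3 = 7, and it's reachable by doing all non-successors before the ivory unit.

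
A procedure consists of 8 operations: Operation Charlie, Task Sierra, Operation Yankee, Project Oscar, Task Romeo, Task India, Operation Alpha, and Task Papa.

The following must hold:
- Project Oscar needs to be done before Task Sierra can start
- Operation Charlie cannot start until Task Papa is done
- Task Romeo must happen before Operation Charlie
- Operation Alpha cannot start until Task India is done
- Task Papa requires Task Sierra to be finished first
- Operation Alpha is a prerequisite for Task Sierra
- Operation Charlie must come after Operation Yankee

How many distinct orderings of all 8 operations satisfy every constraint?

126

4 operations have no prerequisites (Operation Yankee, Project Oscar, Task Romeo, Task India), so any of them could come first.
Counting all ways to extend the partial order to a total order gives 126.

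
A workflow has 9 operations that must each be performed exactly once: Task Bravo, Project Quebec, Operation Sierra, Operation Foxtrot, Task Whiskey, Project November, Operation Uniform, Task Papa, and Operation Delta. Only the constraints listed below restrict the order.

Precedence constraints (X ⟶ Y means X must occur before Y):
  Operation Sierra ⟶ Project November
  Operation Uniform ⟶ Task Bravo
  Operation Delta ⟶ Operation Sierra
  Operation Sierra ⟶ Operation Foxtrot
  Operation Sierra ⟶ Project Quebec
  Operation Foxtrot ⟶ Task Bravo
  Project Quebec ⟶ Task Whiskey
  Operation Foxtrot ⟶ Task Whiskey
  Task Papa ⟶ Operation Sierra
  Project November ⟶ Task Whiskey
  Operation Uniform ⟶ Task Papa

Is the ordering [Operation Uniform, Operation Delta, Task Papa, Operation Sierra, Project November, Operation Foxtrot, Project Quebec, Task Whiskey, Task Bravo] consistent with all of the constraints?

Every stated constraint is respected: Operation Uniform sits at position 1, ahead of Task Bravo at position 9, and each of the other listed pairs likewise has the predecessor earlier in the sequence.

Yes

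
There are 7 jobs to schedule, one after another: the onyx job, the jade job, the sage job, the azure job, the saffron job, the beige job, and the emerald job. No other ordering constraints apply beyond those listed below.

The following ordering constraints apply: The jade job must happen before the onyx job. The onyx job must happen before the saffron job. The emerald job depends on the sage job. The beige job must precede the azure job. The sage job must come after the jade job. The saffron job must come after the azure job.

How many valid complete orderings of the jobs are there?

The jobs with no prerequisites are the jade job, the beige job; any of them can be placed first.
Counting all ways to extend the partial order to a total order gives 71.

71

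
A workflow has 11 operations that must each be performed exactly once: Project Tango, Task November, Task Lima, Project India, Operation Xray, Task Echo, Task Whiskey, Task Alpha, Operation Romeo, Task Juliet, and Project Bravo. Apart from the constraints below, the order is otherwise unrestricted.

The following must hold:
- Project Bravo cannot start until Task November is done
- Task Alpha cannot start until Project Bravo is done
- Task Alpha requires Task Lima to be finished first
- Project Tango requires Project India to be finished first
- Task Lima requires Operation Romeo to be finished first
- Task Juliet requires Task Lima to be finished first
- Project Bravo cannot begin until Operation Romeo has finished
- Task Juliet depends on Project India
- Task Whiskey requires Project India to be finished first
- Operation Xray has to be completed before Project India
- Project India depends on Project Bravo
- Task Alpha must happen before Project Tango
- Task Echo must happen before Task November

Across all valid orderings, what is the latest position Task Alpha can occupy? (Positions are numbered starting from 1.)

10

The only operation forced after Task Alpha (directly or by a chain) is Project Tango.
So at least 1 operation follows Task Alpha, putting Task Alpha no later than position 10. That position is achievable by scheduling everything else first.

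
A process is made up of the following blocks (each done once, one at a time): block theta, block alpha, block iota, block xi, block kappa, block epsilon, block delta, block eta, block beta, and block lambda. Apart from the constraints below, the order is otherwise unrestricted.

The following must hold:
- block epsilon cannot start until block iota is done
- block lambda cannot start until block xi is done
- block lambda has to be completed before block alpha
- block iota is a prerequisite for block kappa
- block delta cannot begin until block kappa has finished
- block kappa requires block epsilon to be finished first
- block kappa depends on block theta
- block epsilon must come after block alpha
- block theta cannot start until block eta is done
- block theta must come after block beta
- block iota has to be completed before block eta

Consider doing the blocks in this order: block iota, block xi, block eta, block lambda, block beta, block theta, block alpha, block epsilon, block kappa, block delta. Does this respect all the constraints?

Checking each listed constraint against this order: for instance, block iota is in position 1 and block kappa in position 9, so that constraint holds — and the remaining constraints check out the same way.

Yes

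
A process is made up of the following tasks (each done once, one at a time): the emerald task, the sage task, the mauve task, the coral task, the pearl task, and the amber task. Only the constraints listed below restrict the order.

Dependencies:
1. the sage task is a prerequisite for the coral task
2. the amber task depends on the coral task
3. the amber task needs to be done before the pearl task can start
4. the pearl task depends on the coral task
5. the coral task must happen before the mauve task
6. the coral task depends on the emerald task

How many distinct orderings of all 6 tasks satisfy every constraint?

The tasks with no prerequisites are the emerald task, the sage task; any of them can be placed first.
Systematically extending each partial ordering one task at a time and counting, there are 6 complete orderings.

6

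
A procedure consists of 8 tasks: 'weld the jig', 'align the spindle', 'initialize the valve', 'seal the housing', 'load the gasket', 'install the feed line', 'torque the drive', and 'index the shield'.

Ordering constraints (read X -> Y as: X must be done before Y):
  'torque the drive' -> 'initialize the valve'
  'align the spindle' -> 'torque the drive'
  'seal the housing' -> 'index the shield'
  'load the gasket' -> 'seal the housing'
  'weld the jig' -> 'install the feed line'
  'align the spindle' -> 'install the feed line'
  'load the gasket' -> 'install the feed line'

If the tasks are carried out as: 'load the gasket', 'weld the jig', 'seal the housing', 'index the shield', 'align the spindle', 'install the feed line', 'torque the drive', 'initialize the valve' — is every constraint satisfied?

Yes

Checking each listed constraint against this order: for instance, 'load the gasket' is in position 1 and 'install the feed line' in position 6, so that constraint holds — and the remaining constraints check out the same way.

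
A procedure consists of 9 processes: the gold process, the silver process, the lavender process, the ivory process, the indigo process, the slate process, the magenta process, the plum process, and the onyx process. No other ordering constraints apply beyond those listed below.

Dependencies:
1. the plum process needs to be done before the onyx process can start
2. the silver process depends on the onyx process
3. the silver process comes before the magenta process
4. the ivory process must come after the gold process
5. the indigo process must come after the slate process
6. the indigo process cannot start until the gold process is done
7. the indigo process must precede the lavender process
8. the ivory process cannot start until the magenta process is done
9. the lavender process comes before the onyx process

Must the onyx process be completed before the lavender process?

There is a chain the lavender process → the onyx process, which puts the lavender process before the onyx process.
So the onyx process does not have to come before the lavender process — it cannot.

No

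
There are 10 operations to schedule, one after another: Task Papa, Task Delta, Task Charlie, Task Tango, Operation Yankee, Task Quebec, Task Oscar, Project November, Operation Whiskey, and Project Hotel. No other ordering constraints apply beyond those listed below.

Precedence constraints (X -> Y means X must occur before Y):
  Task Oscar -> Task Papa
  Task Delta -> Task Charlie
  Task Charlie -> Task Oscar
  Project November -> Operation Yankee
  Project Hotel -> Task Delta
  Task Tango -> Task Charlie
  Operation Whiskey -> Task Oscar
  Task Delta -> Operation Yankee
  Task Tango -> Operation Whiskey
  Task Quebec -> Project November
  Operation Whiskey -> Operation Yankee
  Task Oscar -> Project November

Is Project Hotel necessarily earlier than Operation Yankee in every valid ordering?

There is a constraint chain Project Hotel → Task Delta → Operation Yankee.
Hence Project Hotel necessarily comes before Operation Yankee.

Yes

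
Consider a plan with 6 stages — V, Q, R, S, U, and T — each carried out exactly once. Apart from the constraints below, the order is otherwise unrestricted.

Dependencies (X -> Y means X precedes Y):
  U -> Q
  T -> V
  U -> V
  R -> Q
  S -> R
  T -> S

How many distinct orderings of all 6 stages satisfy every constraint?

The stages with no prerequisites are U, T; any of them can be placed first.
Enumerating by repeatedly choosing an available stage (one whose prerequisites are all placed) gives 13 distinct complete orderings.

13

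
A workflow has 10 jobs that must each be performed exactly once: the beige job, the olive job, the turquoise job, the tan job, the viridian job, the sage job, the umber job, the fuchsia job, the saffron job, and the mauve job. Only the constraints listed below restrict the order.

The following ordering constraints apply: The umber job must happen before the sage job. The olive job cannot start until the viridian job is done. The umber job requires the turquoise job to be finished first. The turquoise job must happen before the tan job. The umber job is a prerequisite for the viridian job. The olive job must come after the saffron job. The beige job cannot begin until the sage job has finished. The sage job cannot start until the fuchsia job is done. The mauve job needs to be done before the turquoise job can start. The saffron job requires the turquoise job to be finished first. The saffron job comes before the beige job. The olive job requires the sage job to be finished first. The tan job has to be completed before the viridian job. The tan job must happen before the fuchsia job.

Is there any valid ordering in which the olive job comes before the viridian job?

There is a dependency chain the viridian job → the olive job, so the olive job always comes after the viridian job.
Hence the olive job can never be scheduled before the viridian job.

No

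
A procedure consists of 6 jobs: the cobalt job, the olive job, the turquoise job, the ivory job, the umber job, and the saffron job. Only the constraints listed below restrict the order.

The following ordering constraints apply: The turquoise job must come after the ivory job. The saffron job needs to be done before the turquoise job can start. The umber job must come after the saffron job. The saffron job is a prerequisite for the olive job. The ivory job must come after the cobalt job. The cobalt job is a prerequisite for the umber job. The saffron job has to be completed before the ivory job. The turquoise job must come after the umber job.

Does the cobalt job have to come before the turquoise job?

There is a constraint chain the cobalt job → the ivory job → the turquoise job.
So the cobalt job must precede the turquoise job in any valid ordering.

Yes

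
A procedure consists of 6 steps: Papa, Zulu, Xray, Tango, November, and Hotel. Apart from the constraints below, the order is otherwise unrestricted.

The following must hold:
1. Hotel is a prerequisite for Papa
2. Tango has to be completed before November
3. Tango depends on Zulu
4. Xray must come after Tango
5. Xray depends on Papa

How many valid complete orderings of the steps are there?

2 steps have no prerequisites (Zulu, Hotel), so any of them could come first.
Systematically extending each partial ordering one step at a time and counting, there are 16 complete orderings.

16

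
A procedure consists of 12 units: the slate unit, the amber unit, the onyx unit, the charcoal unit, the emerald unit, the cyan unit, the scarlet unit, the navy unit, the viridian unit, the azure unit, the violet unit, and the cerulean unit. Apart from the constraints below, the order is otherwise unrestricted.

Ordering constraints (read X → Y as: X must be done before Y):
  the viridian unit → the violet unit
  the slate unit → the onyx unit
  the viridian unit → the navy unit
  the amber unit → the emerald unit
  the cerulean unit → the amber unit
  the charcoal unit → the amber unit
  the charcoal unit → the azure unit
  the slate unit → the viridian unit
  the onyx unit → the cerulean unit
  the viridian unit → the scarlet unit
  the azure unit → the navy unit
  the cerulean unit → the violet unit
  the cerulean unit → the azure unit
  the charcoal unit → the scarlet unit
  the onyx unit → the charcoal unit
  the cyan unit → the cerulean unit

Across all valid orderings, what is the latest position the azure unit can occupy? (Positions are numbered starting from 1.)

11

The only unit forced after the azure unit (directly or by a chain) is the navy unit.
With 1 mandatory successor out of 12 units total, the latest slot for the azure unit is 12−1 = 11, and it's reachable by doing all non-successors before the azure unit.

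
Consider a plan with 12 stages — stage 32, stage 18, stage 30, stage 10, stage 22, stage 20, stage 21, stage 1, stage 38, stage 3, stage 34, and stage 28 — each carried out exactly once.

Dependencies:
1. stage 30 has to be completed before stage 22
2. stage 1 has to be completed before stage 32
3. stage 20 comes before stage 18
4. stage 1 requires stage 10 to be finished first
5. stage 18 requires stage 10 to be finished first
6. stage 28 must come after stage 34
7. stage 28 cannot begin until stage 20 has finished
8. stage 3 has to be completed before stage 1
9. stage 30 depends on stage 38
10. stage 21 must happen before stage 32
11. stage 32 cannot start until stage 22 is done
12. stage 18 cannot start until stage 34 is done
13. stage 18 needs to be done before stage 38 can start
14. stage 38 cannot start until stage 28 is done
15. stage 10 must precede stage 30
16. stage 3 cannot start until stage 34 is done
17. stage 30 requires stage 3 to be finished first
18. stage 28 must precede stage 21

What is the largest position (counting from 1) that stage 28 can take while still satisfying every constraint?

7

Following every chain forward from stage 28, the stages that must come later are stage 32, stage 30, stage 22, stage 21, stage 38 — 5 of them.
With 5 mandatory successors out of 12 stages total, the latest slot for stage 28 is 12−5 = 7, and it's reachable by doing all non-successors before stage 28.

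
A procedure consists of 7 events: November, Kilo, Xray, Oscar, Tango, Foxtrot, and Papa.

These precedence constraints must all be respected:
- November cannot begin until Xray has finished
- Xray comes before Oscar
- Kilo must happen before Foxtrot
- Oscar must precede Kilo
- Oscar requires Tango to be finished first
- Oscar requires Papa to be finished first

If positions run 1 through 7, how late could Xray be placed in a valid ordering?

3

Following every chain forward from Xray, the events that must come later are November, Kilo, Oscar, Foxtrot — 4 of them.
So at least 4 events follow Xray, putting Xray no later than position 3. That position is achievable by scheduling everything else first.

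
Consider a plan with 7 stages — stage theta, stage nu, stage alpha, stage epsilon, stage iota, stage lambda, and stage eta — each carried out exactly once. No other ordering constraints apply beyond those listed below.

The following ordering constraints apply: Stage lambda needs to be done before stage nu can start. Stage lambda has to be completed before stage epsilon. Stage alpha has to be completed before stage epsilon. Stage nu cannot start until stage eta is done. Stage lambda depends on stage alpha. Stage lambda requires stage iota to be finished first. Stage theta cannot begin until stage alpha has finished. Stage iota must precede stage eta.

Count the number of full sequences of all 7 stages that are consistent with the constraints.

The stages with no prerequisites are stage alpha, stage iota; any of them can be placed first.
Counting all ways to extend the partial order to a total order gives 63.

63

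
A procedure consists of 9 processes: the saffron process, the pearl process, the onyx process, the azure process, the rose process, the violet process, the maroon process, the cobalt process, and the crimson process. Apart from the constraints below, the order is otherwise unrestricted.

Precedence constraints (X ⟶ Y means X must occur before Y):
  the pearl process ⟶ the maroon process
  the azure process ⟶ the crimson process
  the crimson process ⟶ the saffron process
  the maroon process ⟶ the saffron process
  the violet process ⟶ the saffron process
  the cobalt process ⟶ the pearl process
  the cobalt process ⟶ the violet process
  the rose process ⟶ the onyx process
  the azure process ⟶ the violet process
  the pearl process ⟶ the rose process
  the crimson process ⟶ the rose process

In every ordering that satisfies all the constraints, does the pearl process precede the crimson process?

The pearl process and the crimson process are not related by any chain of constraints.
So the pearl process can come before the crimson process or after — it is not forced.

No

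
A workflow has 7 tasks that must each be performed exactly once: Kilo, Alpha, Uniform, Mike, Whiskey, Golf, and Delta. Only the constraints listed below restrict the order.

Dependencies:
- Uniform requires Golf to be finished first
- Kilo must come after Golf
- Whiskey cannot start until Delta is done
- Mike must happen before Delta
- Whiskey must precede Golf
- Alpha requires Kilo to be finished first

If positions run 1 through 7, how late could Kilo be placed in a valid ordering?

6

The only task forced after Kilo (directly or by a chain) is Alpha.
With 1 mandatory successor out of 7 tasks total, the latest slot for Kilo is 7−1 = 6, and it's reachable by doing all non-successors before Kilo.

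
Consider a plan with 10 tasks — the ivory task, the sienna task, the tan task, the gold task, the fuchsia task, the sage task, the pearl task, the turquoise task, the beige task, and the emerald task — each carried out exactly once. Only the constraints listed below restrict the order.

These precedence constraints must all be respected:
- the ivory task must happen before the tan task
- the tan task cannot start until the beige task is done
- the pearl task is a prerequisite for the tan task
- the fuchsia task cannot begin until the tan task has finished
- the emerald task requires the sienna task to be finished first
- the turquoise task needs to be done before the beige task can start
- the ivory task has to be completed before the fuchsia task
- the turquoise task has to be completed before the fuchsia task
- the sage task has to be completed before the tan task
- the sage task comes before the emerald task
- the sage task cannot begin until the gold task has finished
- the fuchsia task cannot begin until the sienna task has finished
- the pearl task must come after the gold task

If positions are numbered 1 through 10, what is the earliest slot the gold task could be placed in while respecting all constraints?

1

Nothing is required before the gold task; it can be the very first task.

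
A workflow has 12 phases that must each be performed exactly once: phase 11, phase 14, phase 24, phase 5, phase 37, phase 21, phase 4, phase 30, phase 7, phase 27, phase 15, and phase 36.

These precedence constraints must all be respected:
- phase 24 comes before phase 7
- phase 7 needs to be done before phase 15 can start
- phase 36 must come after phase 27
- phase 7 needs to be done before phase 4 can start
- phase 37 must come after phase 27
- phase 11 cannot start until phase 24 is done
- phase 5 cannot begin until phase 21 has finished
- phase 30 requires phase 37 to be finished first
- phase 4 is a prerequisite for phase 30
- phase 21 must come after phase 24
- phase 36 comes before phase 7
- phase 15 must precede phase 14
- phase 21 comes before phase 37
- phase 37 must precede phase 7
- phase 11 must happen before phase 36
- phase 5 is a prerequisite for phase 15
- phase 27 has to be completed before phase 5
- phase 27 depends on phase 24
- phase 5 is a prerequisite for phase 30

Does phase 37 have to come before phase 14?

Chaining the stated constraints: phase 37 → phase 7 → phase 15 → phase 14.
That forces phase 37 before phase 14 in every valid schedule.

Yes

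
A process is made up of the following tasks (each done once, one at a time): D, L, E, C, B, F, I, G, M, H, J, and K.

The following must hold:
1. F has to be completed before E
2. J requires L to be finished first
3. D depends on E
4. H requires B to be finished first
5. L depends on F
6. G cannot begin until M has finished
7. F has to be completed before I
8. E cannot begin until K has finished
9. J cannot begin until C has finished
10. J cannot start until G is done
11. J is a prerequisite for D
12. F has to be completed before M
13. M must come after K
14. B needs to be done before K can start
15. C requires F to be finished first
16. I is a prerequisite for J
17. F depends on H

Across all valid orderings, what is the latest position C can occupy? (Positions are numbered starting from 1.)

10

Every task that must follow C has to come after it. Tracing all chains starting from C, those tasks are: D, J — 2 in total.
So at least 2 tasks follow C, putting C no later than position 10. That position is achievable by scheduling everything else first.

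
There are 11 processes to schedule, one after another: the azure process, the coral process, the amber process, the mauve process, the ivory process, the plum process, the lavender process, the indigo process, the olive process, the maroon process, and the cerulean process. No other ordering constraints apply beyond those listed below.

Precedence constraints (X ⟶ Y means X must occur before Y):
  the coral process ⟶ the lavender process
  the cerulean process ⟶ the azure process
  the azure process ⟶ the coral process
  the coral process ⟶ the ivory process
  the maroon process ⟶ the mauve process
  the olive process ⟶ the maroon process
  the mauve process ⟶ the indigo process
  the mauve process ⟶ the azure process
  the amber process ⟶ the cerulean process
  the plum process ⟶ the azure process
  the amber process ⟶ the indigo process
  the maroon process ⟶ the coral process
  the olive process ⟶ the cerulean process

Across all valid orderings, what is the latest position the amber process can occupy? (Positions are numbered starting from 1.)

Every process that must follow the amber process has to come after it. Tracing all chains starting from the amber process, those processes are: the azure process, the coral process, the ivory process, the lavender process, the indigo process, the cerulean process — 6 in total.
With 6 mandatory successors out of 11 processes total, the latest slot for the amber process is 11−6 = 5, and it's reachable by doing all non-successors before the amber process.

5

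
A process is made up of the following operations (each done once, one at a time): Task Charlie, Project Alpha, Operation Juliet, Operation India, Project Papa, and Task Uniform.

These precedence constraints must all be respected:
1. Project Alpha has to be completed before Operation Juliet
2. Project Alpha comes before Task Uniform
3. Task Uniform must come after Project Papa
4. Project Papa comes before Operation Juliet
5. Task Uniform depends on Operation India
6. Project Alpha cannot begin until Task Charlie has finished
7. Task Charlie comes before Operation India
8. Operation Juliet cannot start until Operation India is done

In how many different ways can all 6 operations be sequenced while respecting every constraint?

2 operations have no prerequisites (Task Charlie, Project Papa), so any of them could come first.
Systematically extending each partial ordering one operation at a time and counting, there are 16 complete orderings.

16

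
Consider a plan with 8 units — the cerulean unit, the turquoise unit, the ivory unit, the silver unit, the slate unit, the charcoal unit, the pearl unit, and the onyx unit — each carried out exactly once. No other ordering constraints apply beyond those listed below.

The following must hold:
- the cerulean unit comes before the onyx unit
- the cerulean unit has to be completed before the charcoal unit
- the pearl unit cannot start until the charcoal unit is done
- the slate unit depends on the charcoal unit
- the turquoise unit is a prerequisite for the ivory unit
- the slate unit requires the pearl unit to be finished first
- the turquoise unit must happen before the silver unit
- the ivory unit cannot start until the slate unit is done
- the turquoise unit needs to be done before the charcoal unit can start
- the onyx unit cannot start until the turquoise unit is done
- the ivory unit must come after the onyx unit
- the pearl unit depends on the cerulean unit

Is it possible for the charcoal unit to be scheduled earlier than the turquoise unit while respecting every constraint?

The constraints give a chain the turquoise unit → the charcoal unit, which forces the turquoise unit before the charcoal unit.
Hence the charcoal unit can never be scheduled before the turquoise unit.

No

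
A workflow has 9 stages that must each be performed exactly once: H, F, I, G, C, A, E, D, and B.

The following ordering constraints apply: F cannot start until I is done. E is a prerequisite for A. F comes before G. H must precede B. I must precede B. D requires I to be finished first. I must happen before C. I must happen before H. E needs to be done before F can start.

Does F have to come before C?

No chain of constraints connects F to C in either direction.
There exist valid orderings with C before F, so F is not required to come first.

No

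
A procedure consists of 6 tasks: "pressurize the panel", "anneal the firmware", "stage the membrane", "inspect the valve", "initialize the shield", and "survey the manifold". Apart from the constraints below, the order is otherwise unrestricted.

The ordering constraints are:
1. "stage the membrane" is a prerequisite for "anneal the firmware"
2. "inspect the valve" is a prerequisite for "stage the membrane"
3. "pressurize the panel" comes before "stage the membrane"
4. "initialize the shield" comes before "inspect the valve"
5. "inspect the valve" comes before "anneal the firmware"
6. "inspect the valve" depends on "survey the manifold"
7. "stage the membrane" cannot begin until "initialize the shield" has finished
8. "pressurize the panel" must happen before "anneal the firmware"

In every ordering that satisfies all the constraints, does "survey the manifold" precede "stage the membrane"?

Following the dependencies: "survey the manifold" → "inspect the valve" → "stage the membrane".
So "survey the manifold" must precede "stage the membrane" in any valid ordering.

Yes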